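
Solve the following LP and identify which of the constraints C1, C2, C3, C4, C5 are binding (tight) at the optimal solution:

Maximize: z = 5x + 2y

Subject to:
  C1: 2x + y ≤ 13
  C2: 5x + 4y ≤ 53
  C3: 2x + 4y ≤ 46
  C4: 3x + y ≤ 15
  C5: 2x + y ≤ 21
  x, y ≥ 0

At x = 2, y = 9, compute slack b - a·x for each constraint:
  C1: 13 − 13 = 0  (binding)
  C2: 53 − 46 = 7  (slack)
  C3: 46 − 40 = 6  (slack)
  C4: 15 − 15 = 0  (binding)
  C5: 21 − 13 = 8  (slack)

Optimal: x = 2, y = 9
Binding: C1, C4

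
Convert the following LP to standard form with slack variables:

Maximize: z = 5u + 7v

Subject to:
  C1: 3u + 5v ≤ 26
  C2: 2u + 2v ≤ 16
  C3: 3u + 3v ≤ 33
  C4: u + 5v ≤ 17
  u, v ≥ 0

max z = 5u + 7v

s.t.
  3u + 5v + s1 = 26
  2u + 2v + s2 = 16
  3u + 3v + s3 = 33
  u + 5v + s4 = 17
  u, v, s1, s2, s3, s4 ≥ 0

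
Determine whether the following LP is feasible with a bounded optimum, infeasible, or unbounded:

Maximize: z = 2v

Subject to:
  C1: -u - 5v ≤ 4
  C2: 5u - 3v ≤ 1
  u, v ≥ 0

Unbounded (objective can increase without bound)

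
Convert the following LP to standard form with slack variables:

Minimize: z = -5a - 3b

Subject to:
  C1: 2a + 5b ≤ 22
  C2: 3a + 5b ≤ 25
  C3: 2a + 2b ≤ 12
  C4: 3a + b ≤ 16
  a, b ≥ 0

min z = -5a - 3b

s.t.
  2a + 5b + s1 = 22
  3a + 5b + s2 = 25
  2a + 2b + s3 = 12
  3a + b + s4 = 16
  a, b, s1, s2, s3, s4 ≥ 0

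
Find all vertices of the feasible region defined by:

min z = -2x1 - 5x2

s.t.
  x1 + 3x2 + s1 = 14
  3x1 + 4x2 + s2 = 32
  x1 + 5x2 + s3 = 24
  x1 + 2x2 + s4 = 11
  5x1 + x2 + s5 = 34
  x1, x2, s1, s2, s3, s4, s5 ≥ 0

(0, 0), (6.8, 0), (6.333, 2.333), (5, 3), (0, 4.667)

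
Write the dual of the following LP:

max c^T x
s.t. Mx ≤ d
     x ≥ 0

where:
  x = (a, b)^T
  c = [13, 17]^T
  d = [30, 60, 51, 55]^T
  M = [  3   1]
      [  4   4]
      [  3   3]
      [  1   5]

Primal max cᵀx s.t. Ax ≤ b, x ≥ 0  →  Dual min bᵀy s.t. Aᵀy ≥ c, y ≥ 0.

Minimize: z = 30y1 + 60y2 + 51y3 + 55y4

Subject to:
  3y1 + 4y2 + 3y3 + y4 ≥ 13
  y1 + 4y2 + 3y3 + 5y4 ≥ 17
  y1, y2, y3, y4 ≥ 0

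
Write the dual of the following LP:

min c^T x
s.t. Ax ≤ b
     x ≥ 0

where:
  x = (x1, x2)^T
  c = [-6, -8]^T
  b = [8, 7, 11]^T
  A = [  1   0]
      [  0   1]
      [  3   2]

Primal min cᵀx s.t. Ax ≤ b, x ≥ 0  →  Dual max −bᵀy s.t. Aᵀy ≥ −c, y ≥ 0.

Maximize: z = -8y1 - 7y2 - 11y3

Subject to:
  y1 + 3y3 ≥ 6
  y2 + 2y3 ≥ 8
  y1, y2, y3 ≥ 0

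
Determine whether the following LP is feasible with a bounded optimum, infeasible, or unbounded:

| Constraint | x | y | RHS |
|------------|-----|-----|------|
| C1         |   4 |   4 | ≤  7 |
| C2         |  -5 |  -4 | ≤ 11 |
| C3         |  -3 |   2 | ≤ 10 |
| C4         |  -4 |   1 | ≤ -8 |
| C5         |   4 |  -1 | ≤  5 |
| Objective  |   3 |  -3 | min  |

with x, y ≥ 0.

Infeasible (no feasible solution exists)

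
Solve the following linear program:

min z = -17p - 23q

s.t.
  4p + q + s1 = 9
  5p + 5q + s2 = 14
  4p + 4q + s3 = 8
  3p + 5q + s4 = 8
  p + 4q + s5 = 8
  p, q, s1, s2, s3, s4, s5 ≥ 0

Evaluate the objective at each vertex of the feasible region:
  z(0, 0) = 0
  z(2, 0) = -34
  z(1, 1) = -40  ←
  z(0, 1.6) = -36.8
The minimum is at p = 1, q = 1.

p = 1, q = 1, z = -40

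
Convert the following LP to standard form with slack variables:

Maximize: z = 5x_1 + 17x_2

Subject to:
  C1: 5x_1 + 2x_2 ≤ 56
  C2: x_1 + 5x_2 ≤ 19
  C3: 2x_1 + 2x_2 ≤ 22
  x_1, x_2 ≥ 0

max z = 5x_1 + 17x_2

s.t.
  5x_1 + 2x_2 + s1 = 56
  x_1 + 5x_2 + s2 = 19
  2x_1 + 2x_2 + s3 = 22
  x_1, x_2, s1, s2, s3 ≥ 0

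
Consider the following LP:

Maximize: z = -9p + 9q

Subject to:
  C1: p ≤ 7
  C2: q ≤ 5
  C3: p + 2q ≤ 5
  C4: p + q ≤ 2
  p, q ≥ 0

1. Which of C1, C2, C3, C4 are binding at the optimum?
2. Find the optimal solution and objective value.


1. C4
2. p = 0, q = 2, z = 18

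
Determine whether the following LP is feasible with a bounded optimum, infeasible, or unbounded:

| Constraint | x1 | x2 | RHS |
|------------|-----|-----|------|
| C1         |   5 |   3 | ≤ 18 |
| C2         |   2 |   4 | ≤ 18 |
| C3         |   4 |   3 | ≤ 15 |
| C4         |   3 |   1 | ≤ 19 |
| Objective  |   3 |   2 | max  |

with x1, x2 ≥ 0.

Feasible with a bounded optimal solution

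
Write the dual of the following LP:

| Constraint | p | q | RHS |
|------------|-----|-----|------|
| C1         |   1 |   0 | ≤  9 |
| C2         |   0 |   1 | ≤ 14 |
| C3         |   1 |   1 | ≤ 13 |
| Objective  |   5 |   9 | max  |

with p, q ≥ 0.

Primal max cᵀx s.t. Ax ≤ b, x ≥ 0  →  Dual min bᵀy s.t. Aᵀy ≥ c, y ≥ 0.

Minimize: z = 9y1 + 14y2 + 13y3

Subject to:
  y1 + y3 ≥ 5
  y2 + y3 ≥ 9
  y1, y2, y3 ≥ 0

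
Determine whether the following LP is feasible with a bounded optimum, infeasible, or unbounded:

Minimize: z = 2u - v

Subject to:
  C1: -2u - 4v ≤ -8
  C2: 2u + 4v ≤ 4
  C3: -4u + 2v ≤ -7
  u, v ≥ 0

Infeasible (no feasible solution exists)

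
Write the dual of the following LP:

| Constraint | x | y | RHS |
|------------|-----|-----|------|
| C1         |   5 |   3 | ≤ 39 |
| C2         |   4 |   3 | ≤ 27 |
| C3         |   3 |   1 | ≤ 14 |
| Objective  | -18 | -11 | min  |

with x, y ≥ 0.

Primal min cᵀx s.t. Ax ≤ b, x ≥ 0  →  Dual max −bᵀy s.t. Aᵀy ≥ −c, y ≥ 0.

Maximize: z = -39y1 - 27y2 - 14y3

Subject to:
  5y1 + 4y2 + 3y3 ≥ 18
  3y1 + 3y2 + y3 ≥ 11
  y1, y2, y3 ≥ 0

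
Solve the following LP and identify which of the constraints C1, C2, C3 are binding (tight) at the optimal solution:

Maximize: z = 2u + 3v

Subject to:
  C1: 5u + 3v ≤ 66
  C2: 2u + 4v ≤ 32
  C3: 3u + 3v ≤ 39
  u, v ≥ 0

At u = 10, v = 3, compute slack b - a·x for each constraint:
  C1: 66 − 59 = 7  (slack)
  C2: 32 − 32 = 0  (binding)
  C3: 39 − 39 = 0  (binding)

Optimal: u = 10, v = 3
Binding: C2, C3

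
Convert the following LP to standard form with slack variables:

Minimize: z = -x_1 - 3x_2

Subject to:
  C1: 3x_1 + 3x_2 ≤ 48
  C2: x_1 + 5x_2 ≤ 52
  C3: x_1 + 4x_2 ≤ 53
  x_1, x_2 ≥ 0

min z = -x_1 - 3x_2

s.t.
  3x_1 + 3x_2 + s1 = 48
  x_1 + 5x_2 + s2 = 52
  x_1 + 4x_2 + s3 = 53
  x_1, x_2, s1, s2, s3 ≥ 0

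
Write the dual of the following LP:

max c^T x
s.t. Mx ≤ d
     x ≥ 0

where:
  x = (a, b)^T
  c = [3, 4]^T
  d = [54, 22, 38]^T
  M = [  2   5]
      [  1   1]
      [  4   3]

Primal max cᵀx s.t. Ax ≤ b, x ≥ 0  →  Dual min bᵀy s.t. Aᵀy ≥ c, y ≥ 0.

Minimize: z = 54y1 + 22y2 + 38y3

Subject to:
  2y1 + y2 + 4y3 ≥ 3
  5y1 + y2 + 3y3 ≥ 4
  y1, y2, y3 ≥ 0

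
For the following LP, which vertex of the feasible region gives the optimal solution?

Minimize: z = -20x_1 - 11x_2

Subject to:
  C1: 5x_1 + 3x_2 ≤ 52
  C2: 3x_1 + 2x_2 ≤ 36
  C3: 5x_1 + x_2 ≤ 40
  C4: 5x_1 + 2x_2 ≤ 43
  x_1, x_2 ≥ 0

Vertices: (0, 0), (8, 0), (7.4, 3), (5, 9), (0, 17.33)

Evaluate the objective at each vertex of the feasible region:
  z(0, 0) = 0
  z(8, 0) = -160
  z(7.4, 3) = -181
  z(5, 9) = -199  ←
  z(0, 17.33) = -190.7
The minimum is at x_1 = 5, x_2 = 9.

(5, 9)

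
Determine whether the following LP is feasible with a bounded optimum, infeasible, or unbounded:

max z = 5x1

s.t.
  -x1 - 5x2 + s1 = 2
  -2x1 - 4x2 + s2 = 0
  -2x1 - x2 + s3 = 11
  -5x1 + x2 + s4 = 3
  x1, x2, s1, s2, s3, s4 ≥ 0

Unbounded (objective can increase without bound)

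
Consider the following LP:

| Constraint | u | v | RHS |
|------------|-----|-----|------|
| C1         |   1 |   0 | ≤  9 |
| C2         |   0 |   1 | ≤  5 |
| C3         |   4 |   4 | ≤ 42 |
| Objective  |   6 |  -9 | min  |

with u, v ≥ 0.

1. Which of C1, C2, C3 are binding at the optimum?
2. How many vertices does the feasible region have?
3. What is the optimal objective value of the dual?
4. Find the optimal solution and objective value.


1. C2
2. 5
3. -45
4. u = 0, v = 5, z = -45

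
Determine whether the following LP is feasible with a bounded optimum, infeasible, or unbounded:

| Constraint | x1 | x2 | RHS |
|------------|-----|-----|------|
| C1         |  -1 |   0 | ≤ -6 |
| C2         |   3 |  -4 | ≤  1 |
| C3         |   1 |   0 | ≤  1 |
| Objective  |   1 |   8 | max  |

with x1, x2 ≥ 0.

Infeasible (no feasible solution exists)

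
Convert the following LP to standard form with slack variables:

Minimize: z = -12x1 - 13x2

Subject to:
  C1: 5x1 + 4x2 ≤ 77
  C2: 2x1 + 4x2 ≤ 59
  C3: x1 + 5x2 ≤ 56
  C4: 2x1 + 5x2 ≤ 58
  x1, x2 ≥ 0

min z = -12x1 - 13x2

s.t.
  5x1 + 4x2 + s1 = 77
  2x1 + 4x2 + s2 = 59
  x1 + 5x2 + s3 = 56
  2x1 + 5x2 + s4 = 58
  x1, x2, s1, s2, s3, s4 ≥ 0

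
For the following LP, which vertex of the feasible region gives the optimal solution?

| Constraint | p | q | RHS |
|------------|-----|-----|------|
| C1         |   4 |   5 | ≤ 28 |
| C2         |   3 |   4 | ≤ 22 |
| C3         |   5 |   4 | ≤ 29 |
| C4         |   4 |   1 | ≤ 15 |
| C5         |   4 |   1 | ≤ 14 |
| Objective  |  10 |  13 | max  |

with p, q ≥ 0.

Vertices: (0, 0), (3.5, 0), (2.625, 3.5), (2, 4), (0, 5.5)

Evaluate the objective at each vertex of the feasible region:
  z(0, 0) = 0
  z(3.5, 0) = 35
  z(2.625, 3.5) = 71.75
  z(2, 4) = 72  ←
  z(0, 5.5) = 71.5
The maximum is at p = 2, q = 4.

(2, 4)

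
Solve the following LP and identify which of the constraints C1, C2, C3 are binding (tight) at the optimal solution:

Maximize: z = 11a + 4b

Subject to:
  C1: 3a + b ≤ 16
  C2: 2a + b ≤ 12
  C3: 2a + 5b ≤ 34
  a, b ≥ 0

At a = 4, b = 4, compute slack b - a·x for each constraint:
  C1: 16 − 16 = 0  (binding)
  C2: 12 − 12 = 0  (binding)
  C3: 34 − 28 = 6  (slack)

Optimal: a = 4, b = 4
Binding: C1, C2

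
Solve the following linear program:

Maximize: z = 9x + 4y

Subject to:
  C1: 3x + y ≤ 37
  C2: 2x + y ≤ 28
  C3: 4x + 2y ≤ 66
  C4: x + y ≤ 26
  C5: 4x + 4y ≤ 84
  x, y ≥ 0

Evaluate the objective at each vertex of the feasible region:
  z(0, 0) = 0
  z(12.33, 0) = 111
  z(9, 10) = 121  ←
  z(7, 14) = 119
  z(0, 21) = 84
The maximum is at x = 9, y = 10.

x = 9, y = 10, z = 121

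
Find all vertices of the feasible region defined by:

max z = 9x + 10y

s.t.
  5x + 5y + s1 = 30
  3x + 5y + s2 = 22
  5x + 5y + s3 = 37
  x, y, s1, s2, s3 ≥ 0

(0, 0), (6, 0), (4, 2), (0, 4.4)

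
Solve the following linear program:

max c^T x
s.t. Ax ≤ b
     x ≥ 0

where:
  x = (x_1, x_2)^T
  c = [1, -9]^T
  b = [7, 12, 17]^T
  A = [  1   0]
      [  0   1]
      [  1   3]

Evaluate the objective at each vertex of the feasible region:
  z(0, 0) = 0
  z(7, 0) = 7  ←
  z(7, 3.333) = -23
  z(0, 5.667) = -51
The maximum is at x_1 = 7, x_2 = 0.

x_1 = 7, x_2 = 0, z = 7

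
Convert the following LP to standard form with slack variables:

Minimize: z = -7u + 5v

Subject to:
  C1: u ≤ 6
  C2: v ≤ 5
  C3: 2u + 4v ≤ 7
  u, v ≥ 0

min z = -7u + 5v

s.t.
  u + s1 = 6
  v + s2 = 5
  2u + 4v + s3 = 7
  u, v, s1, s2, s3 ≥ 0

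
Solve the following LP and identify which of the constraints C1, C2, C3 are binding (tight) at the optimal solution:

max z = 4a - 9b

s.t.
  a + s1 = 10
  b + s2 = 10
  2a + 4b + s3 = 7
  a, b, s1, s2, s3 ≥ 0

At a = 3.5, b = 0, compute slack b - a·x for each constraint:
  C1: 10 − 3.5 = 6.5  (slack)
  C2: 10 − 0 = 10  (slack)
  C3: 7 − 7 = 0  (binding)

Optimal: a = 3.5, b = 0
Binding: C3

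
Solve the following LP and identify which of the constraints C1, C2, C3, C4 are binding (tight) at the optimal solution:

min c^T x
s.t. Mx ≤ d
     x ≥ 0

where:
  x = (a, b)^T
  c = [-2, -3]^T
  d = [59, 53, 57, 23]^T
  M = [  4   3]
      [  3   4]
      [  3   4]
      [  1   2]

At a = 7, b = 8, compute slack b - a·x for each constraint:
  C1: 59 − 52 = 7  (slack)
  C2: 53 − 53 = 0  (binding)
  C3: 57 − 53 = 4  (slack)
  C4: 23 − 23 = 0  (binding)

Optimal: a = 7, b = 8
Binding: C2, C4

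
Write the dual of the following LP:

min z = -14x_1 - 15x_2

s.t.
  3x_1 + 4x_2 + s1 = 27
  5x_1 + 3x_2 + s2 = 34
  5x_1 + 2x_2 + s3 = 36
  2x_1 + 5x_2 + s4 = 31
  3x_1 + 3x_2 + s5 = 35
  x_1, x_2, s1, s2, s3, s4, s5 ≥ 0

Primal min cᵀx s.t. Ax ≤ b, x ≥ 0  →  Dual max −bᵀy s.t. Aᵀy ≥ −c, y ≥ 0.

Maximize: z = -27y1 - 34y2 - 36y3 - 31y4 - 35y5

Subject to:
  3y1 + 5y2 + 5y3 + 2y4 + 3y5 ≥ 14
  4y1 + 3y2 + 2y3 + 5y4 + 3y5 ≥ 15
  y1, y2, y3, y4, y5 ≥ 0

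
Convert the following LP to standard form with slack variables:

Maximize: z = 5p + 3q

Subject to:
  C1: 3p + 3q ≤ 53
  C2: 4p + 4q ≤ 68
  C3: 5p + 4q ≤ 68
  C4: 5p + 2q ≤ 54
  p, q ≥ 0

max z = 5p + 3q

s.t.
  3p + 3q + s1 = 53
  4p + 4q + s2 = 68
  5p + 4q + s3 = 68
  5p + 2q + s4 = 54
  p, q, s1, s2, s3, s4 ≥ 0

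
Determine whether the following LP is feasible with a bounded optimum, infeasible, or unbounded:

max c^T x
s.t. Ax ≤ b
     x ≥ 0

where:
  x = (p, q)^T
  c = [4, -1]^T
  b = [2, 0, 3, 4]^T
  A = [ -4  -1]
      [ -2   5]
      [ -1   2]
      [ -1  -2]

Unbounded (objective can increase without bound)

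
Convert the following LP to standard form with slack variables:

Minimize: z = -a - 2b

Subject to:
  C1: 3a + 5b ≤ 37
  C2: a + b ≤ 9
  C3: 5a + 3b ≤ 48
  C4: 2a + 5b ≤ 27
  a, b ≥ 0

min z = -a - 2b

s.t.
  3a + 5b + s1 = 37
  a + b + s2 = 9
  5a + 3b + s3 = 48
  2a + 5b + s4 = 27
  a, b, s1, s2, s3, s4 ≥ 0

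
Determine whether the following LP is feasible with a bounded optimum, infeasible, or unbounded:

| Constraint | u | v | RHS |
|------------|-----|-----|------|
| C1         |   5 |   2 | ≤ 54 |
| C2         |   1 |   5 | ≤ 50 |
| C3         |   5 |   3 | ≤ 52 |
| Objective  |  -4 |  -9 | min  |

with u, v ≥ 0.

Feasible with a bounded optimal solution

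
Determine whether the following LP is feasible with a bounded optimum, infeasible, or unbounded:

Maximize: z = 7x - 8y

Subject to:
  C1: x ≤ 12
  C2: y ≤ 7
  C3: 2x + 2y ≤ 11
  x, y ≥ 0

Feasible with a bounded optimal solution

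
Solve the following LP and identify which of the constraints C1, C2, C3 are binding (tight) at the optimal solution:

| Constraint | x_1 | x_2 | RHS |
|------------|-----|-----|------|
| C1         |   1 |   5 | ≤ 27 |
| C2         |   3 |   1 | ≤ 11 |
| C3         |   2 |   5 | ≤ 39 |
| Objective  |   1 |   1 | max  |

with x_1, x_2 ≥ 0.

At x_1 = 2, x_2 = 5, compute slack b - a·x for each constraint:
  C1: 27 − 27 = 0  (binding)
  C2: 11 − 11 = 0  (binding)
  C3: 39 − 29 = 10  (slack)

Optimal: x_1 = 2, x_2 = 5
Binding: C1, C2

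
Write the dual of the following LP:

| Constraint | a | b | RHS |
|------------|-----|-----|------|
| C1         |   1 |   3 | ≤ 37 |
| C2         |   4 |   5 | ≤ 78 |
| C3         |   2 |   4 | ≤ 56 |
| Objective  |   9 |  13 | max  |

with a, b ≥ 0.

Primal max cᵀx s.t. Ax ≤ b, x ≥ 0  →  Dual min bᵀy s.t. Aᵀy ≥ c, y ≥ 0.

Minimize: z = 37y1 + 78y2 + 56y3

Subject to:
  y1 + 4y2 + 2y3 ≥ 9
  3y1 + 5y2 + 4y3 ≥ 13
  y1, y2, y3 ≥ 0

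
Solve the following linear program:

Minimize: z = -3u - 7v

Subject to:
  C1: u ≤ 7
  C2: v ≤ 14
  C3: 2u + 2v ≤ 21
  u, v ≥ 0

Evaluate the objective at each vertex of the feasible region:
  z(0, 0) = 0
  z(7, 0) = -21
  z(7, 3.5) = -45.5
  z(0, 10.5) = -73.5  ←
The minimum is at u = 0, v = 10.5.

u = 0, v = 10.5, z = -73.5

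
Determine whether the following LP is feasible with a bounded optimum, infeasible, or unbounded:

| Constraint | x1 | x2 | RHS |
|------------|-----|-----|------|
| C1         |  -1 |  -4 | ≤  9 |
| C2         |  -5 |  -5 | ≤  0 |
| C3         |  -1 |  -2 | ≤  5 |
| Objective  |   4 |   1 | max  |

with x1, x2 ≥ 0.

Unbounded (objective can increase without bound)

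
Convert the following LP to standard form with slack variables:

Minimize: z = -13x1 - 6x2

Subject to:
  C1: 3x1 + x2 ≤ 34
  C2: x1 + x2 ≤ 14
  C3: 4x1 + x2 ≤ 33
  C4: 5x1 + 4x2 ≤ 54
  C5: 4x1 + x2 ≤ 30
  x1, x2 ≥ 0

min z = -13x1 - 6x2

s.t.
  3x1 + x2 + s1 = 34
  x1 + x2 + s2 = 14
  4x1 + x2 + s3 = 33
  5x1 + 4x2 + s4 = 54
  4x1 + x2 + s5 = 30
  x1, x2, s1, s2, s3, s4, s5 ≥ 0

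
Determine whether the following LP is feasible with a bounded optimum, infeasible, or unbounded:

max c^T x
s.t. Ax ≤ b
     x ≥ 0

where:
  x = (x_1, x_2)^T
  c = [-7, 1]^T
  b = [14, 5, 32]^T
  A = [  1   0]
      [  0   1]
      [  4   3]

Feasible with a bounded optimal solution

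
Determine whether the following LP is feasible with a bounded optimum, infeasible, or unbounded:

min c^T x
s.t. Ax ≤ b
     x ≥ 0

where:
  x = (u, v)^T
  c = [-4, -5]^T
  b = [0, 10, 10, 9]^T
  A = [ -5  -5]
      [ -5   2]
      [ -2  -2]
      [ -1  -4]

Unbounded (objective can decrease without bound)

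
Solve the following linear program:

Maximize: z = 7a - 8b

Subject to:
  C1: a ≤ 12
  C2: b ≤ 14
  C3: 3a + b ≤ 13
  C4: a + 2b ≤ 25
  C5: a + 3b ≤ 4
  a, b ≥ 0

Evaluate the objective at each vertex of the feasible region:
  z(0, 0) = 0
  z(4, 0) = 28  ←
  z(0, 1.333) = -10.67
The maximum is at a = 4, b = 0.

a = 4, b = 0, z = 28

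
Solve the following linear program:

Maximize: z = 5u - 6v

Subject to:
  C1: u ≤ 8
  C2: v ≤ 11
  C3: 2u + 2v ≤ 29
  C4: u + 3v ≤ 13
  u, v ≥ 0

Evaluate the objective at each vertex of the feasible region:
  z(0, 0) = 0
  z(8, 0) = 40  ←
  z(8, 1.667) = 30
  z(0, 4.333) = -26
The maximum is at u = 8, v = 0.

u = 8, v = 0, z = 40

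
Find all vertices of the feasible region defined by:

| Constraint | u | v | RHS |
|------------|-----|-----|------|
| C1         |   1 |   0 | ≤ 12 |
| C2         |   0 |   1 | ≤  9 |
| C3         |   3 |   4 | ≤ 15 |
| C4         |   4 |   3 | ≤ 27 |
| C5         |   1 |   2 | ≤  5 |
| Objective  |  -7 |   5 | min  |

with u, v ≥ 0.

(0, 0), (5, 0), (0, 2.5)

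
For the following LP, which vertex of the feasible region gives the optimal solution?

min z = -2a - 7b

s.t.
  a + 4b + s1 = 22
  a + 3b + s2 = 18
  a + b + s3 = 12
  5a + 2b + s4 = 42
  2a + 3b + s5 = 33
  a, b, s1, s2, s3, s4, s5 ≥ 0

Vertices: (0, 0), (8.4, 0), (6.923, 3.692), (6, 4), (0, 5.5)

Evaluate the objective at each vertex of the feasible region:
  z(0, 0) = 0
  z(8.4, 0) = -16.8
  z(6.923, 3.692) = -39.69
  z(6, 4) = -40  ←
  z(0, 5.5) = -38.5
The minimum is at a = 6, b = 4.

(6, 4)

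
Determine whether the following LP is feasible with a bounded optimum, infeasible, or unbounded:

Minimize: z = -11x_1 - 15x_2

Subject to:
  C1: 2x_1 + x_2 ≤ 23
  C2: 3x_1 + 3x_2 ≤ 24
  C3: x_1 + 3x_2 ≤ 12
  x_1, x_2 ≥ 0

Feasible with a bounded optimal solution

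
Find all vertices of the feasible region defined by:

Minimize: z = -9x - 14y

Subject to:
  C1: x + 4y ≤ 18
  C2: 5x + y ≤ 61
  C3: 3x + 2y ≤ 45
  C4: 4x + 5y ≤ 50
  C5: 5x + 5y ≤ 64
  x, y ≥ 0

(0, 0), (12.2, 0), (12.14, 0.2857), (10, 2), (0, 4.5)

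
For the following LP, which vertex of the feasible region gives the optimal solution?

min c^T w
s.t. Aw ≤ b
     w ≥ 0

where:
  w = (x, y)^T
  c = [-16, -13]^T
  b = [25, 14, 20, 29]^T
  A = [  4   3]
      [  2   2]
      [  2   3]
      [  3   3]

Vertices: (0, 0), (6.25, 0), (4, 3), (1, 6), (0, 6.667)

Evaluate the objective at each vertex of the feasible region:
  z(0, 0) = 0
  z(6.25, 0) = -100
  z(4, 3) = -103  ←
  z(1, 6) = -94
  z(0, 6.667) = -86.67
The minimum is at x = 4, y = 3.

(4, 3)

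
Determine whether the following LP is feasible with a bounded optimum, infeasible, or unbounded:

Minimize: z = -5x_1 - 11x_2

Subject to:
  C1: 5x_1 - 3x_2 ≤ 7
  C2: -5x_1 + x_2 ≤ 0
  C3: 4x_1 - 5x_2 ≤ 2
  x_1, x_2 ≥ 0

Unbounded (objective can decrease without bound)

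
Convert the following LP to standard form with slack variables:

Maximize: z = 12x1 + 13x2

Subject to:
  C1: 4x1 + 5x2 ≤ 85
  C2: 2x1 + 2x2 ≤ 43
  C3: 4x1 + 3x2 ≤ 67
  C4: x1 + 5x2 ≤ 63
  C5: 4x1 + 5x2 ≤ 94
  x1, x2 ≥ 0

max z = 12x1 + 13x2

s.t.
  4x1 + 5x2 + s1 = 85
  2x1 + 2x2 + s2 = 43
  4x1 + 3x2 + s3 = 67
  x1 + 5x2 + s4 = 63
  4x1 + 5x2 + s5 = 94
  x1, x2, s1, s2, s3, s4, s5 ≥ 0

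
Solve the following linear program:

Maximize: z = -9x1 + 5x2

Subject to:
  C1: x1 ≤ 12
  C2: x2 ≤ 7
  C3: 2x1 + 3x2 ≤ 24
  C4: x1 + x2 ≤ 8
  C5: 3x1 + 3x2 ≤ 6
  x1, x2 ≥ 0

Evaluate the objective at each vertex of the feasible region:
  z(0, 0) = 0
  z(2, 0) = -18
  z(0, 2) = 10  ←
The maximum is at x1 = 0, x2 = 2.

x1 = 0, x2 = 2, z = 10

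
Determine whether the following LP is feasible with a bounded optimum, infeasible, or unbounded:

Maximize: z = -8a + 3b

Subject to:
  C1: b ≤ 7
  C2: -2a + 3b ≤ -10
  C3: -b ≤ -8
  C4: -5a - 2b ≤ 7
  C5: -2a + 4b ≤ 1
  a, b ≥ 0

Infeasible (no feasible solution exists)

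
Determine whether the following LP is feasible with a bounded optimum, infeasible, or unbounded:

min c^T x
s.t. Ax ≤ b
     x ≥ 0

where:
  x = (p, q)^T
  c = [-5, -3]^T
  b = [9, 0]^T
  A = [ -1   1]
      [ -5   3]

Unbounded (objective can decrease without bound)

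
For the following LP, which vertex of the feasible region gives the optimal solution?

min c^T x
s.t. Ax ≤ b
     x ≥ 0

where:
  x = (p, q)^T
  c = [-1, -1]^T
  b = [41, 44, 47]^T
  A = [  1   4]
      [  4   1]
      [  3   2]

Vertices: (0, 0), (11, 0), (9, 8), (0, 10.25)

Evaluate the objective at each vertex of the feasible region:
  z(0, 0) = 0
  z(11, 0) = -11
  z(9, 8) = -17  ←
  z(0, 10.25) = -10.25
The minimum is at p = 9, q = 8.

(9, 8)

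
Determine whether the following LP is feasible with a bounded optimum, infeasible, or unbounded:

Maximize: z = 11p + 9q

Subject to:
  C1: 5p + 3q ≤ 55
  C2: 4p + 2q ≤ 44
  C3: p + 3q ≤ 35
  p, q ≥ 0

Feasible with a bounded optimal solution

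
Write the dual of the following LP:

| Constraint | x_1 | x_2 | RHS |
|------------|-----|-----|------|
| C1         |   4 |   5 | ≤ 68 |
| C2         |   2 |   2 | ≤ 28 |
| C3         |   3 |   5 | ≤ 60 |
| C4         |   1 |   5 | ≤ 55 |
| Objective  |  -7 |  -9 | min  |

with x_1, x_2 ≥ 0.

Primal min cᵀx s.t. Ax ≤ b, x ≥ 0  →  Dual max −bᵀy s.t. Aᵀy ≥ −c, y ≥ 0.

Maximize: z = -68y1 - 28y2 - 60y3 - 55y4

Subject to:
  4y1 + 2y2 + 3y3 + y4 ≥ 7
  5y1 + 2y2 + 5y3 + 5y4 ≥ 9
  y1, y2, y3, y4 ≥ 0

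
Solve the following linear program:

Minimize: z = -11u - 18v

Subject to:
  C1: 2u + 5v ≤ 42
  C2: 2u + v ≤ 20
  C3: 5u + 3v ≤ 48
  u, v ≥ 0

Evaluate the objective at each vertex of the feasible region:
  z(0, 0) = 0
  z(9.6, 0) = -105.6
  z(6, 6) = -174  ←
  z(0, 8.4) = -151.2
The minimum is at u = 6, v = 6.

u = 6, v = 6, z = -174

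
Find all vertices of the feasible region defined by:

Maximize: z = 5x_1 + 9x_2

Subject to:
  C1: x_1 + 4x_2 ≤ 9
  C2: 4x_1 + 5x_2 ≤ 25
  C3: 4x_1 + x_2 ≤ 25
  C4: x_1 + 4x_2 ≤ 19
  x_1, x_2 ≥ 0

(0, 0), (6.25, 0), (5, 1), (0, 2.25)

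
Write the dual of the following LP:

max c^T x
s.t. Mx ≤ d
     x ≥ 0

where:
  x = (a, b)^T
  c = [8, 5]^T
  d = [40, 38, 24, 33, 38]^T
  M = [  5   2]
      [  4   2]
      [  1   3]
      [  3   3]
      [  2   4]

Primal max cᵀx s.t. Ax ≤ b, x ≥ 0  →  Dual min bᵀy s.t. Aᵀy ≥ c, y ≥ 0.

Minimize: z = 40y1 + 38y2 + 24y3 + 33y4 + 38y5

Subject to:
  5y1 + 4y2 + y3 + 3y4 + 2y5 ≥ 8
  2y1 + 2y2 + 3y3 + 3y4 + 4y5 ≥ 5
  y1, y2, y3, y4, y5 ≥ 0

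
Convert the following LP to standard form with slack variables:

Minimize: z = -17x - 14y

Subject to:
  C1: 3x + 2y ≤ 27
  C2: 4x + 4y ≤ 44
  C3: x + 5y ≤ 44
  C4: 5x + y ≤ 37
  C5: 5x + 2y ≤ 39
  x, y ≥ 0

min z = -17x - 14y

s.t.
  3x + 2y + s1 = 27
  4x + 4y + s2 = 44
  x + 5y + s3 = 44
  5x + y + s4 = 37
  5x + 2y + s5 = 39
  x, y, s1, s2, s3, s4, s5 ≥ 0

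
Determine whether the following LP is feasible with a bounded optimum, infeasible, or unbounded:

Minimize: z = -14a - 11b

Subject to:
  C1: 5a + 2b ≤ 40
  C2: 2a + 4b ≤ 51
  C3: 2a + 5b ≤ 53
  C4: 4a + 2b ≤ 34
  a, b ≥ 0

Feasible with a bounded optimal solution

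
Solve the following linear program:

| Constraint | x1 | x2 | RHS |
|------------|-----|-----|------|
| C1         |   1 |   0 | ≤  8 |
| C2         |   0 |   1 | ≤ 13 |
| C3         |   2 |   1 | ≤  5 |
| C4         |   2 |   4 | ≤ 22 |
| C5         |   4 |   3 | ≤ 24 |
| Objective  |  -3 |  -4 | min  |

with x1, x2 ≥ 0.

Evaluate the objective at each vertex of the feasible region:
  z(0, 0) = 0
  z(2.5, 0) = -7.5
  z(0, 5) = -20  ←
The minimum is at x1 = 0, x2 = 5.

x1 = 0, x2 = 5, z = -20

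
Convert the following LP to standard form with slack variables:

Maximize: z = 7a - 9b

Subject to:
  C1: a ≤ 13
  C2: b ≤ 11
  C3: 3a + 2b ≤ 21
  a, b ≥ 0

max z = 7a - 9b

s.t.
  a + s1 = 13
  b + s2 = 11
  3a + 2b + s3 = 21
  a, b, s1, s2, s3 ≥ 0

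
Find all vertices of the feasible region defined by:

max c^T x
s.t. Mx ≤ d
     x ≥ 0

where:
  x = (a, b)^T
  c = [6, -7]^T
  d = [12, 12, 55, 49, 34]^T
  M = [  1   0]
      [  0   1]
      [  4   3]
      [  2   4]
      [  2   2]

(0, 0), (12, 0), (12, 2.333), (7.3, 8.6), (0.5, 12), (0, 12)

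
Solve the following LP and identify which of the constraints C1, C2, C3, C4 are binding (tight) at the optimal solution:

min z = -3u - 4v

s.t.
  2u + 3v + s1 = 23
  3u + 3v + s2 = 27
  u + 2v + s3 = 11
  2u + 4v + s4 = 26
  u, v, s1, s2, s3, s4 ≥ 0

At u = 7, v = 2, compute slack b - a·x for each constraint:
  C1: 23 − 20 = 3  (slack)
  C2: 27 − 27 = 0  (binding)
  C3: 11 − 11 = 0  (binding)
  C4: 26 − 22 = 4  (slack)

Optimal: u = 7, v = 2
Binding: C2, C3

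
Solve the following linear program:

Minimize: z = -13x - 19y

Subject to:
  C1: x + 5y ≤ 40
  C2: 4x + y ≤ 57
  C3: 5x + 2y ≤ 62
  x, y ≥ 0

Evaluate the objective at each vertex of the feasible region:
  z(0, 0) = 0
  z(12.4, 0) = -161.2
  z(10, 6) = -244  ←
  z(0, 8) = -152
The minimum is at x = 10, y = 6.

x = 10, y = 6, z = -244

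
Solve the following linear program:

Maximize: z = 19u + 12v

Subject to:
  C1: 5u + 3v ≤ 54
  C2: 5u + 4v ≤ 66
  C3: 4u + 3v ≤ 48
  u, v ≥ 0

Evaluate the objective at each vertex of the feasible region:
  z(0, 0) = 0
  z(10.8, 0) = 205.2
  z(6, 8) = 210  ←
  z(0, 16) = 192
The maximum is at u = 6, v = 8.

u = 6, v = 8, z = 210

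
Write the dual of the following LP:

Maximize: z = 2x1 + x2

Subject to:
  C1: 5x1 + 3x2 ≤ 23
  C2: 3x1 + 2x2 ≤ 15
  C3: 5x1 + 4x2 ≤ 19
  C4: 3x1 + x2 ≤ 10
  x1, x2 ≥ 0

Primal max cᵀx s.t. Ax ≤ b, x ≥ 0  →  Dual min bᵀy s.t. Aᵀy ≥ c, y ≥ 0.

Minimize: z = 23y1 + 15y2 + 19y3 + 10y4

Subject to:
  5y1 + 3y2 + 5y3 + 3y4 ≥ 2
  3y1 + 2y2 + 4y3 + y4 ≥ 1
  y1, y2, y3, y4 ≥ 0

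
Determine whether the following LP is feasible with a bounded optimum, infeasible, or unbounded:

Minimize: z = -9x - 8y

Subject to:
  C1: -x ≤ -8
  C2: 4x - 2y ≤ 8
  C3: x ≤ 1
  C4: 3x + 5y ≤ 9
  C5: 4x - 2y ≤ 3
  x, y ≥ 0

Infeasible (no feasible solution exists)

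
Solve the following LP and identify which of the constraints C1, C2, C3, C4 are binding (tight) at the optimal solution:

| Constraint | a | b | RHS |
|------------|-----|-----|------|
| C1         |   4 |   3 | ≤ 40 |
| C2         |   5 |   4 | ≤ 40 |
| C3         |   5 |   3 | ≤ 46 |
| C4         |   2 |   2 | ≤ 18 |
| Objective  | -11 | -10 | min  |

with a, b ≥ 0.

At a = 4, b = 5, compute slack b - a·x for each constraint:
  C1: 40 − 31 = 9  (slack)
  C2: 40 − 40 = 0  (binding)
  C3: 46 − 35 = 11  (slack)
  C4: 18 − 18 = 0  (binding)

Optimal: a = 4, b = 5
Binding: C2, C4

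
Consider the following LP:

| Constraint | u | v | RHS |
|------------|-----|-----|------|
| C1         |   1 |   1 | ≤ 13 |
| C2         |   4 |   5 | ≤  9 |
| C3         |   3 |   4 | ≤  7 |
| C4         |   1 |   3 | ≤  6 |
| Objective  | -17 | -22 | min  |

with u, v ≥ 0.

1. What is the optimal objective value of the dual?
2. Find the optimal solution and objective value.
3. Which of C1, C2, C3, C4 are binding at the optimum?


1. -39
2. u = 1, v = 1, z = -39
3. C2, C3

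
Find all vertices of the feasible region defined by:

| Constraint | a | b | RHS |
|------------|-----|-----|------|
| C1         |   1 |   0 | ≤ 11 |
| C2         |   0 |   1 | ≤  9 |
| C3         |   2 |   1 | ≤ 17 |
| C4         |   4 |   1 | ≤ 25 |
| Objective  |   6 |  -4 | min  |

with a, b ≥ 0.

(0, 0), (6.25, 0), (4, 9), (0, 9)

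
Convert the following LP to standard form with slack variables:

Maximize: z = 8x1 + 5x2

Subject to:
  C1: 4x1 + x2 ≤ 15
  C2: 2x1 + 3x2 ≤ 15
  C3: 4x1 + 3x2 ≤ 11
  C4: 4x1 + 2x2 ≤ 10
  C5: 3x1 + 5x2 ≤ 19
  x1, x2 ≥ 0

max z = 8x1 + 5x2

s.t.
  4x1 + x2 + s1 = 15
  2x1 + 3x2 + s2 = 15
  4x1 + 3x2 + s3 = 11
  4x1 + 2x2 + s4 = 10
  3x1 + 5x2 + s5 = 19
  x1, x2, s1, s2, s3, s4, s5 ≥ 0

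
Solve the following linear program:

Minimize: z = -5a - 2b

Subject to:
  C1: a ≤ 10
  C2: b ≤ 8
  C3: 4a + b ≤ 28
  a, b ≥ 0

Evaluate the objective at each vertex of the feasible region:
  z(0, 0) = 0
  z(7, 0) = -35
  z(5, 8) = -41  ←
  z(0, 8) = -16
The minimum is at a = 5, b = 8.

a = 5, b = 8, z = -41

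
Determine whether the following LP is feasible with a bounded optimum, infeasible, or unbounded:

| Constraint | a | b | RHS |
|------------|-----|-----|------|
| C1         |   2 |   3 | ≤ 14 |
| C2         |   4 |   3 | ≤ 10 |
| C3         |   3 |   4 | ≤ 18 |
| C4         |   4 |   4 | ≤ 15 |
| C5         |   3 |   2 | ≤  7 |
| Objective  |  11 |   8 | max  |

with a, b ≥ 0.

Feasible with a bounded optimal solution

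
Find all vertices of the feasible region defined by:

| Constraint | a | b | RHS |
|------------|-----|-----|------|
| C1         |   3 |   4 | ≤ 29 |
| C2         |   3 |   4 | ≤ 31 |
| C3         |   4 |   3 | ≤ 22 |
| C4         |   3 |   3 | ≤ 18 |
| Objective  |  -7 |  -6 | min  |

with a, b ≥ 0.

(0, 0), (5.5, 0), (4, 2), (0, 6)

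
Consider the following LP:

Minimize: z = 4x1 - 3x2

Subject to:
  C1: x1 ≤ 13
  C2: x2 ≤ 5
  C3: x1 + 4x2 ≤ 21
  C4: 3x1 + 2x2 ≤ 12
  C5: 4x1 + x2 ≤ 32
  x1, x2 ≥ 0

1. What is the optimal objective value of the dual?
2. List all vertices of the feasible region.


1. -15
2. (0, 0), (4, 0), (0.6667, 5), (0, 5)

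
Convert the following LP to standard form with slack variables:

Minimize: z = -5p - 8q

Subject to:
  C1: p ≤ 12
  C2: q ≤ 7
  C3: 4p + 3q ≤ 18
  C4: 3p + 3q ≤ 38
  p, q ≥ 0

min z = -5p - 8q

s.t.
  p + s1 = 12
  q + s2 = 7
  4p + 3q + s3 = 18
  3p + 3q + s4 = 38
  p, q, s1, s2, s3, s4 ≥ 0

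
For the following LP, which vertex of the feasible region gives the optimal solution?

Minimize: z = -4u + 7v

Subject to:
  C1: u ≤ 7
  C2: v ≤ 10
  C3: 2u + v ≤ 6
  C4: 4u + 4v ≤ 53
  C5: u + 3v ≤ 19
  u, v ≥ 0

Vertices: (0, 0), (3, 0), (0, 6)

Evaluate the objective at each vertex of the feasible region:
  z(0, 0) = 0
  z(3, 0) = -12  ←
  z(0, 6) = 42
The minimum is at u = 3, v = 0.

(3, 0)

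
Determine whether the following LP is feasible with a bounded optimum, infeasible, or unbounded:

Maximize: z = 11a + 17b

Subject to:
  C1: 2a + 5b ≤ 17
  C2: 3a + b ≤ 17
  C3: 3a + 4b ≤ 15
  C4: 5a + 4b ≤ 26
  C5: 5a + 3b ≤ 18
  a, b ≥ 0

Feasible with a bounded optimal solution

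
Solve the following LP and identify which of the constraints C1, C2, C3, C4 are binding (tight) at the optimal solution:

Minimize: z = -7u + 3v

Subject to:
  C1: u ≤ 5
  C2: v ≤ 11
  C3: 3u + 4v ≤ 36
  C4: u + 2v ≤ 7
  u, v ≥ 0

At u = 5, v = 0, compute slack b - a·x for each constraint:
  C1: 5 − 5 = 0  (binding)
  C2: 11 − 0 = 11  (slack)
  C3: 36 − 15 = 21  (slack)
  C4: 7 − 5 = 2  (slack)

Optimal: u = 5, v = 0
Binding: C1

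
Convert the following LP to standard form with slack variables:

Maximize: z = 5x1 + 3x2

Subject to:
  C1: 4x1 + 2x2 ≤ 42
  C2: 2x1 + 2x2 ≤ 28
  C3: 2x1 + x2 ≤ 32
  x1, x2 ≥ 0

max z = 5x1 + 3x2

s.t.
  4x1 + 2x2 + s1 = 42
  2x1 + 2x2 + s2 = 28
  2x1 + x2 + s3 = 32
  x1, x2, s1, s2, s3 ≥ 0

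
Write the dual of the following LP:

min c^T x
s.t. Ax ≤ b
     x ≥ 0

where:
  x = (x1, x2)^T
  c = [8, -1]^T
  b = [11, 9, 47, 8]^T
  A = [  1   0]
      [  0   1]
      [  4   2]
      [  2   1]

Primal min cᵀx s.t. Ax ≤ b, x ≥ 0  →  Dual max −bᵀy s.t. Aᵀy ≥ −c, y ≥ 0.

Maximize: z = -11y1 - 9y2 - 47y3 - 8y4

Subject to:
  y1 + 4y3 + 2y4 ≥ -8
  y2 + 2y3 + y4 ≥ 1
  y1, y2, y3, y4 ≥ 0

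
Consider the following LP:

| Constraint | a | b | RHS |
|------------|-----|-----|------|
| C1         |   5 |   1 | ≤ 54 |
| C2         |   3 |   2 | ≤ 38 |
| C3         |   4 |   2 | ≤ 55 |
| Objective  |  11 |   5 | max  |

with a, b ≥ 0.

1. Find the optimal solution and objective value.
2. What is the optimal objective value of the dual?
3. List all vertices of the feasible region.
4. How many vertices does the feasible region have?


1. a = 10, b = 4, z = 130
2. 130
3. (0, 0), (10.8, 0), (10, 4), (0, 19)
4. 4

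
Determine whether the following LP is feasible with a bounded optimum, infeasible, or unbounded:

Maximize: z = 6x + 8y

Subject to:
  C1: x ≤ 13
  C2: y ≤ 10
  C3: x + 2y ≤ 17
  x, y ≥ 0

Feasible with a bounded optimal solution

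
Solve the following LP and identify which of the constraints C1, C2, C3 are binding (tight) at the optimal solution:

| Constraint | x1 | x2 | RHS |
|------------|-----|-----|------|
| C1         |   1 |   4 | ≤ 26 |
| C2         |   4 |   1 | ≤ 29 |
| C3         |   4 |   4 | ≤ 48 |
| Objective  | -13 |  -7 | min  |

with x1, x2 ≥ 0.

At x1 = 6, x2 = 5, compute slack b - a·x for each constraint:
  C1: 26 − 26 = 0  (binding)
  C2: 29 − 29 = 0  (binding)
  C3: 48 − 44 = 4  (slack)

Optimal: x1 = 6, x2 = 5
Binding: C1, C2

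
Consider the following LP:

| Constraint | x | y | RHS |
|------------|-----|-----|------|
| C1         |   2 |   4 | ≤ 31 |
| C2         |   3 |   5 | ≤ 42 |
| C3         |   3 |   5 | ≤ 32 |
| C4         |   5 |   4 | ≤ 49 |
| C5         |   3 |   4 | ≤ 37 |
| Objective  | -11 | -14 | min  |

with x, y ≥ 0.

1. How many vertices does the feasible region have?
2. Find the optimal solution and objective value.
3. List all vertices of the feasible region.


1. 4
2. x = 9, y = 1, z = -113
3. (0, 0), (9.8, 0), (9, 1), (0, 6.4)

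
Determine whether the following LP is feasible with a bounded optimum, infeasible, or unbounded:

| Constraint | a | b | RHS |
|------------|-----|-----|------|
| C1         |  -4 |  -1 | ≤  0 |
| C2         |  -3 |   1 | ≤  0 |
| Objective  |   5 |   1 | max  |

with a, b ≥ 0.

Unbounded (objective can increase without bound)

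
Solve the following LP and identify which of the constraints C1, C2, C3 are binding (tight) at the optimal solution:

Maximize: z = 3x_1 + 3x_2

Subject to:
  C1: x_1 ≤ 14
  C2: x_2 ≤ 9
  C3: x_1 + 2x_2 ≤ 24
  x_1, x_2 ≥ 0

At x_1 = 14, x_2 = 5, compute slack b - a·x for each constraint:
  C1: 14 − 14 = 0  (binding)
  C2: 9 − 5 = 4  (slack)
  C3: 24 − 24 = 0  (binding)

Optimal: x_1 = 14, x_2 = 5
Binding: C1, C3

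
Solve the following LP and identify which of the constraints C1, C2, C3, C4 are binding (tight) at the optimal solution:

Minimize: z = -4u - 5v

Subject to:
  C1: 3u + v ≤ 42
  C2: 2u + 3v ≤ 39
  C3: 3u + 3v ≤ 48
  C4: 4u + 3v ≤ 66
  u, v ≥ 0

At u = 9, v = 7, compute slack b - a·x for each constraint:
  C1: 42 − 34 = 8  (slack)
  C2: 39 − 39 = 0  (binding)
  C3: 48 − 48 = 0  (binding)
  C4: 66 − 57 = 9  (slack)

Optimal: u = 9, v = 7
Binding: C2, C3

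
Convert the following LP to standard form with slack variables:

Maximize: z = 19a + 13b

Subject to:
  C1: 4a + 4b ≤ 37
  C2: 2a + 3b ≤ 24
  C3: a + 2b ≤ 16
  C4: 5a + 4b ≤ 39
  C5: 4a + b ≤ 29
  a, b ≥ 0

max z = 19a + 13b

s.t.
  4a + 4b + s1 = 37
  2a + 3b + s2 = 24
  a + 2b + s3 = 16
  5a + 4b + s4 = 39
  4a + b + s5 = 29
  a, b, s1, s2, s3, s4, s5 ≥ 0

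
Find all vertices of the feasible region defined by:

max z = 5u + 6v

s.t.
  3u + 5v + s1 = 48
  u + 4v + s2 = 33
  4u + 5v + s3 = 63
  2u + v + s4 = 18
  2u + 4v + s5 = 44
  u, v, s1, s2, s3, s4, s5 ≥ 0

(0, 0), (9, 0), (6, 6), (3.857, 7.286), (0, 8.25)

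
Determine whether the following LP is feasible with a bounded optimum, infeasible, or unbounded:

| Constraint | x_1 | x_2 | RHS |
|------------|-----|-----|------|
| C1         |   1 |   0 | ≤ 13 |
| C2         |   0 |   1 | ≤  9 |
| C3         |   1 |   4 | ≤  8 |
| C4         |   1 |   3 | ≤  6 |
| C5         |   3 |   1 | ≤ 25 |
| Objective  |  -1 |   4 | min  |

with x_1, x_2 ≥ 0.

Feasible with a bounded optimal solution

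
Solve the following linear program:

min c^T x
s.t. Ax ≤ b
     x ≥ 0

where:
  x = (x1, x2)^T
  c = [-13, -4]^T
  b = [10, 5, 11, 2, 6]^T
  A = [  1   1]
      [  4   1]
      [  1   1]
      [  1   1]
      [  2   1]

Evaluate the objective at each vertex of the feasible region:
  z(0, 0) = 0
  z(1.25, 0) = -16.25
  z(1, 1) = -17  ←
  z(0, 2) = -8
The minimum is at x1 = 1, x2 = 1.

x1 = 1, x2 = 1, z = -17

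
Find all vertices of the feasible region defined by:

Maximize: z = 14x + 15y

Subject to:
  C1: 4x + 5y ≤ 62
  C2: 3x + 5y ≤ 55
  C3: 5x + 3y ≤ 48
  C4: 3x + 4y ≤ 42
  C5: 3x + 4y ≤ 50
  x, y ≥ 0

(0, 0), (9.6, 0), (6, 6), (0, 10.5)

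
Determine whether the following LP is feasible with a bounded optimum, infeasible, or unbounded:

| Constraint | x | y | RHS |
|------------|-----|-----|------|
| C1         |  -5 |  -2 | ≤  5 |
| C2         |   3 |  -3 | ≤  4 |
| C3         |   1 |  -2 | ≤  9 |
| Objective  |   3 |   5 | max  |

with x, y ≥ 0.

Unbounded (objective can increase without bound)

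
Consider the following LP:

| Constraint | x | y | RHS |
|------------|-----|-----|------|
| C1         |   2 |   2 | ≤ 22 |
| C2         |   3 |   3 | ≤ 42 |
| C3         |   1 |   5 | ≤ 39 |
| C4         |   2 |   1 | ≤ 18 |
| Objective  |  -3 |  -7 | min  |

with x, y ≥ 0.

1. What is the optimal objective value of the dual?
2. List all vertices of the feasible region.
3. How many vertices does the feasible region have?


1. -61
2. (0, 0), (9, 0), (7, 4), (4, 7), (0, 7.8)
3. 5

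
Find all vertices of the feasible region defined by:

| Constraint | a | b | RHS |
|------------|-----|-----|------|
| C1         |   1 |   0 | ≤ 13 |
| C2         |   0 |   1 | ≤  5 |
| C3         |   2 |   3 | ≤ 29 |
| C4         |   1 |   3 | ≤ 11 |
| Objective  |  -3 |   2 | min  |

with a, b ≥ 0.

(0, 0), (11, 0), (0, 3.667)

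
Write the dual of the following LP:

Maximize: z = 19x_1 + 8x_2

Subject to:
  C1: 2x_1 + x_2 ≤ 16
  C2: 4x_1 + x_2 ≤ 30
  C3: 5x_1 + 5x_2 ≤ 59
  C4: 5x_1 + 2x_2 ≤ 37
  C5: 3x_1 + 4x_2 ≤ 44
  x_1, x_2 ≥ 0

Primal max cᵀx s.t. Ax ≤ b, x ≥ 0  →  Dual min bᵀy s.t. Aᵀy ≥ c, y ≥ 0.

Minimize: z = 16y1 + 30y2 + 59y3 + 37y4 + 44y5

Subject to:
  2y1 + 4y2 + 5y3 + 5y4 + 3y5 ≥ 19
  y1 + y2 + 5y3 + 2y4 + 4y5 ≥ 8
  y1, y2, y3, y4, y5 ≥ 0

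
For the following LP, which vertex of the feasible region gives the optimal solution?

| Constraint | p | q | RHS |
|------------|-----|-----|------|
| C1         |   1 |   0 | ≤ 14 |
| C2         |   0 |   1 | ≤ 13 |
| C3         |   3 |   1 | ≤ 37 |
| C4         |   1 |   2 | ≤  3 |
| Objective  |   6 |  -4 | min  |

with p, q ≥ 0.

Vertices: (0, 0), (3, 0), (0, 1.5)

Evaluate the objective at each vertex of the feasible region:
  z(0, 0) = 0
  z(3, 0) = 18
  z(0, 1.5) = -6  ←
The minimum is at p = 0, q = 1.5.

(0, 1.5)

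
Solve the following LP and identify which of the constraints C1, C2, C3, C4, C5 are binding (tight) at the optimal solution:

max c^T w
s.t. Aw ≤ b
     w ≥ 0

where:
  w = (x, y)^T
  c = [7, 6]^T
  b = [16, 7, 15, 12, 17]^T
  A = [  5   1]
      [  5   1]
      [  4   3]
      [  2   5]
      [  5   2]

At x = 1, y = 2, compute slack b - a·x for each constraint:
  C1: 16 − 7 = 9  (slack)
  C2: 7 − 7 = 0  (binding)
  C3: 15 − 10 = 5  (slack)
  C4: 12 − 12 = 0  (binding)
  C5: 17 − 9 = 8  (slack)

Optimal: x = 1, y = 2
Binding: C2, C4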